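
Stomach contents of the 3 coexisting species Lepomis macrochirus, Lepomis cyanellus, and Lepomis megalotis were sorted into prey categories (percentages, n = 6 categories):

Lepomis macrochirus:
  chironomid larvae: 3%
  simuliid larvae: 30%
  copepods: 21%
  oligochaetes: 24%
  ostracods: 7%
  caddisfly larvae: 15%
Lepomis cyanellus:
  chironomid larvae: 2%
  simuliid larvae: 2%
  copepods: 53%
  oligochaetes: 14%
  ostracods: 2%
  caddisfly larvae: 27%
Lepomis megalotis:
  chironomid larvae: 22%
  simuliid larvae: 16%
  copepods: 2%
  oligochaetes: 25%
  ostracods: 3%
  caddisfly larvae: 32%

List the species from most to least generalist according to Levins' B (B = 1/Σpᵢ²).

Convert percentages to proportions (divide by 100).
Σp_macrᵢ² = 0.03² + 0.30² + 0.21² + 0.24² + 0.07² + 0.15² = 0.0009 + 0.0900 + 0.0441 + 0.0576 + 0.0049 + 0.0225 = 0.2200
B_macr = 1 / 0.2200 = 4.5455
Σp_cyanᵢ² = 0.02² + 0.02² + 0.53² + 0.14² + 0.02² + 0.27² = 0.0004 + 0.0004 + 0.2809 + 0.0196 + 0.0004 + 0.0729 = 0.3746
B_cyan = 1 / 0.3746 = 2.6695
Σp_megaᵢ² = 0.22² + 0.16² + 0.02² + 0.25² + 0.03² + 0.32² = 0.0484 + 0.0256 + 0.0004 + 0.0625 + 0.0009 + 0.1024 = 0.2402
B_mega = 1 / 0.2402 = 4.1632
Ranking by B (broadest → narrowest): Lepomis macrochirus (4.55) > Lepomis megalotis (4.16) > Lepomis cyanellus (2.67)

Lepomis macrochirus > Lepomis megalotis > Lepomis cyanellus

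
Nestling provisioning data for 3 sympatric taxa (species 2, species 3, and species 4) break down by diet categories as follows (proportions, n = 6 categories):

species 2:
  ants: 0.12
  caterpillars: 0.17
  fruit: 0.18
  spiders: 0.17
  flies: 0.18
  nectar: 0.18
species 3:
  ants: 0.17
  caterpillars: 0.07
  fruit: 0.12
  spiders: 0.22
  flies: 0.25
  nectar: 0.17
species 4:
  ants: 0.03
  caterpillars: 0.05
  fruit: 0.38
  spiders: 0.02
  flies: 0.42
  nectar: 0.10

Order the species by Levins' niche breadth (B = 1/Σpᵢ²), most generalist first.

species 2 > species 3 > species 4

Σp_2ᵢ² = 0.12² + 0.17² + 0.18² + 0.17² + 0.18² + 0.18² = 0.0144 + 0.0289 + 0.0324 + 0.0289 + 0.0324 + 0.0324 = 0.1694
B_2 = 1 / 0.1694 = 5.9032
Σp_3ᵢ² = 0.17² + 0.07² + 0.12² + 0.22² + 0.25² + 0.17² = 0.0289 + 0.0049 + 0.0144 + 0.0484 + 0.0625 + 0.0289 = 0.1880
B_3 = 1 / 0.1880 = 5.3191
Σp_4ᵢ² = 0.03² + 0.05² + 0.38² + 0.02² + 0.42² + 0.10² = 0.0009 + 0.0025 + 0.1444 + 0.0004 + 0.1764 + 0.0100 = 0.3346
B_4 = 1 / 0.3346 = 2.9886
Ranking by B (broadest → narrowest): species 2 (5.90) > species 3 (5.32) > species 4 (2.99)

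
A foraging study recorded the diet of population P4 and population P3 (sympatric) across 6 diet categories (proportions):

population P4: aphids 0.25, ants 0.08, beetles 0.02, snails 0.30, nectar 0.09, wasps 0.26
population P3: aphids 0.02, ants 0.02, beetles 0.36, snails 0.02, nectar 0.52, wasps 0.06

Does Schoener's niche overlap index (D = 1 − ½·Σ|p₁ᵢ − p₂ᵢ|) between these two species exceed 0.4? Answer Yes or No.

Σ|p₁ᵢ − p₂ᵢ| = 0.23 + 0.06 + 0.34 + 0.28 + 0.43 + 0.20 = 1.54
D = 1 − ½ × 1.54 = 1 − 0.770 = 0.2300
D = 0.2300 < 0.4 → No.

No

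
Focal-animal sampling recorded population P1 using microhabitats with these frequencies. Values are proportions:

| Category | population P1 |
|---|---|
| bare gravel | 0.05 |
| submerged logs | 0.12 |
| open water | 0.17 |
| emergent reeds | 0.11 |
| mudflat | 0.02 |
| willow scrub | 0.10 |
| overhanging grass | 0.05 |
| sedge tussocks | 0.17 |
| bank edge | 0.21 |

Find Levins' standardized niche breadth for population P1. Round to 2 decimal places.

Σpᵢ² = 0.05² + 0.12² + 0.17² + 0.11² + 0.02² + 0.10² + 0.05² + 0.17² + 0.21² = 0.0025 + 0.0144 + 0.0289 + 0.0121 + 0.0004 + 0.0100 + 0.0025 + 0.0289 + 0.0441 = 0.1438
B = 1 / 0.1438 = 6.9541
Bₛ = (B − 1)/(n − 1) = (6.9541 − 1)/(9 − 1) = 5.9541/8 = 0.7443

0.74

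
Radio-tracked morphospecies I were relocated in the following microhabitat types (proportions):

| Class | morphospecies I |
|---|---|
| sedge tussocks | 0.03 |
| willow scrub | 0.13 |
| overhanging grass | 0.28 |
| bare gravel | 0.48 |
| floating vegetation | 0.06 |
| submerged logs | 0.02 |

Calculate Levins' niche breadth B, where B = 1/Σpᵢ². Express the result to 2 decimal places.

Σpᵢ² = 0.03² + 0.13² + 0.28² + 0.48² + 0.06² + 0.02² = 0.0009 + 0.0169 + 0.0784 + 0.2304 + 0.0036 + 0.0004 = 0.3306
B = 1 / 0.3306 = 3.0248

3.02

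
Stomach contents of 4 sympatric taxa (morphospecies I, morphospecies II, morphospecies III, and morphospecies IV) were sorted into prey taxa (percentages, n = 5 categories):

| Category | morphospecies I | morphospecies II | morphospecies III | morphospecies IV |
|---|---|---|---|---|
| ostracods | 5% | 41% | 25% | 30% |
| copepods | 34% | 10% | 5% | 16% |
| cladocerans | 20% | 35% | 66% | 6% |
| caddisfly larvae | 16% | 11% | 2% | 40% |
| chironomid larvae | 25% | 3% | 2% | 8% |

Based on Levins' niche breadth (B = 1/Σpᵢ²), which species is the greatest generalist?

morphospecies I

Convert percentages to proportions (divide by 100).
Σp_Iᵢ² = 0.05² + 0.34² + 0.20² + 0.16² + 0.25² = 0.0025 + 0.1156 + 0.0400 + 0.0256 + 0.0625 = 0.2462
B_I = 1 / 0.2462 = 4.0617
Σp_IIᵢ² = 0.41² + 0.10² + 0.35² + 0.11² + 0.03² = 0.1681 + 0.0100 + 0.1225 + 0.0121 + 0.0009 = 0.3136
B_II = 1 / 0.3136 = 3.1888
Σp_IIIᵢ² = 0.25² + 0.05² + 0.66² + 0.02² + 0.02² = 0.0625 + 0.0025 + 0.4356 + 0.0004 + 0.0004 = 0.5014
B_III = 1 / 0.5014 = 1.9944
Σp_IVᵢ² = 0.30² + 0.16² + 0.06² + 0.40² + 0.08² = 0.0900 + 0.0256 + 0.0036 + 0.1600 + 0.0064 = 0.2856
B_IV = 1 / 0.2856 = 3.5014
Highest B → broadest niche (most generalist): morphospecies I (B = 4.06).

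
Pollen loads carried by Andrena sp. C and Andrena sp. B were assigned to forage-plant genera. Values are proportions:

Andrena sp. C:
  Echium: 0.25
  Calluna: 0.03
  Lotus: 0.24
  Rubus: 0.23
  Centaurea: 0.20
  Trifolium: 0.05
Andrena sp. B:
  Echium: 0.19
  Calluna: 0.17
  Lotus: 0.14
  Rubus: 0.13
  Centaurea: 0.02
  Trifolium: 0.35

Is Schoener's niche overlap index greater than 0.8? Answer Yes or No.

Σ|p₁ᵢ − p₂ᵢ| = 0.06 + 0.14 + 0.10 + 0.10 + 0.18 + 0.30 = 0.88
D = 1 − ½ × 0.88 = 1 − 0.440 = 0.5600
D = 0.5600 < 0.8 → No.

No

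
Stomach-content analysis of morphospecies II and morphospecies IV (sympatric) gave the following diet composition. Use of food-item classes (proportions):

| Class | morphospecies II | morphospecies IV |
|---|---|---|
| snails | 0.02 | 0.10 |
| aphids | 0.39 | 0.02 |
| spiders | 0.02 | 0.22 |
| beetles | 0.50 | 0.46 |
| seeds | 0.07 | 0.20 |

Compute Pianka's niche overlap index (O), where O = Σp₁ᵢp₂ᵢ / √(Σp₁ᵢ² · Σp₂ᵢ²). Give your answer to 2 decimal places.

Σ p₁ᵢp₂ᵢ = 0.0020 + 0.0078 + 0.0044 + 0.2300 + 0.0140 = 0.2582
Σp_1ᵢ² = 0.02² + 0.39² + 0.02² + 0.50² + 0.07² = 0.0004 + 0.1521 + 0.0004 + 0.2500 + 0.0049 = 0.4078
Σp_2ᵢ² = 0.10² + 0.02² + 0.22² + 0.46² + 0.20² = 0.0100 + 0.0004 + 0.0484 + 0.2116 + 0.0400 = 0.3104
O = 0.2582 / √(0.4078 × 0.3104) = 0.2582 / 0.35578 = 0.7257

0.73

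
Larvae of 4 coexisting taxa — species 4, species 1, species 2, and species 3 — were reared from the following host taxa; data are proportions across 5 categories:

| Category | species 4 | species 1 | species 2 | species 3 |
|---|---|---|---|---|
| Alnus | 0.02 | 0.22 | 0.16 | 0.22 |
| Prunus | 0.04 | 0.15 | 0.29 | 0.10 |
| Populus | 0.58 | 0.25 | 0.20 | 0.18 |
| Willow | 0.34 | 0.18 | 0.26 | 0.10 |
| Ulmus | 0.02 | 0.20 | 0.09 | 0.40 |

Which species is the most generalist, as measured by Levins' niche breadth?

species 1

Σp_4ᵢ² = 0.02² + 0.04² + 0.58² + 0.34² + 0.02² = 0.0004 + 0.0016 + 0.3364 + 0.1156 + 0.0004 = 0.4544
B_4 = 1 / 0.4544 = 2.2007
Σp_1ᵢ² = 0.22² + 0.15² + 0.25² + 0.18² + 0.20² = 0.0484 + 0.0225 + 0.0625 + 0.0324 + 0.0400 = 0.2058
B_1 = 1 / 0.2058 = 4.8591
Σp_2ᵢ² = 0.16² + 0.29² + 0.20² + 0.26² + 0.09² = 0.0256 + 0.0841 + 0.0400 + 0.0676 + 0.0081 = 0.2254
B_2 = 1 / 0.2254 = 4.4366
Σp_3ᵢ² = 0.22² + 0.10² + 0.18² + 0.10² + 0.40² = 0.0484 + 0.0100 + 0.0324 + 0.0100 + 0.1600 = 0.2608
B_3 = 1 / 0.2608 = 3.8344
Highest B → broadest niche (most generalist): species 1 (B = 4.86).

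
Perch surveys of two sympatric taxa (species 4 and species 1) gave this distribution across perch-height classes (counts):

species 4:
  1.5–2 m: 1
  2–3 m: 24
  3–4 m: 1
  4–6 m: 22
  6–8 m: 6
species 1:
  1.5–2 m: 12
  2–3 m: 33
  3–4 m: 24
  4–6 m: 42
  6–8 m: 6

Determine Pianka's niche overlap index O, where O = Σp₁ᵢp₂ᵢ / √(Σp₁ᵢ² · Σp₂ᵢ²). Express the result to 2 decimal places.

Proportions for species 4 (n=54): 1/54=0.0185, 24/54=0.4444, 1/54=0.0185, 22/54=0.4074, 6/54=0.1111
Proportions for species 1 (n=117): 12/117=0.1026, 33/117=0.2821, 24/117=0.2051, 42/117=0.3590, 6/117=0.0513
Σ p₁ᵢp₂ᵢ = 0.001898 + 0.125365 + 0.003794 + 0.146257 + 0.005699 = 0.283013
Σp_1ᵢ² = 0.0185² + 0.4444² + 0.0185² + 0.4074² + 0.1111² = 0.000342 + 0.197491 + 0.000342 + 0.165975 + 0.012343 = 0.376493
Σp_2ᵢ² = 0.1026² + 0.2821² + 0.2051² + 0.3590² + 0.0513² = 0.010527 + 0.079580 + 0.042066 + 0.128881 + 0.002632 = 0.263686
O = 0.283013 / √(0.376493 × 0.263686) = 0.283013 / 0.3150808 = 0.8982

0.90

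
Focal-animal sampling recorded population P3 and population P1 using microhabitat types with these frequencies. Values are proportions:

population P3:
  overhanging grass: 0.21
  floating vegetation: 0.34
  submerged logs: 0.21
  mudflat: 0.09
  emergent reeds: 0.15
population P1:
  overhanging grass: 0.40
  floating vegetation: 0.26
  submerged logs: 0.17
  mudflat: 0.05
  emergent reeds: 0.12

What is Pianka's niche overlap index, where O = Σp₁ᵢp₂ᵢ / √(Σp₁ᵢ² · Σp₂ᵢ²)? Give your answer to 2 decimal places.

0.91

Σ p₁ᵢp₂ᵢ = 0.0840 + 0.0884 + 0.0357 + 0.0045 + 0.0180 = 0.2306
Σp_1ᵢ² = 0.21² + 0.34² + 0.21² + 0.09² + 0.15² = 0.0441 + 0.1156 + 0.0441 + 0.0081 + 0.0225 = 0.2344
Σp_2ᵢ² = 0.40² + 0.26² + 0.17² + 0.05² + 0.12² = 0.1600 + 0.0676 + 0.0289 + 0.0025 + 0.0144 = 0.2734
O = 0.2306 / √(0.2344 × 0.2734) = 0.2306 / 0.25315 = 0.9109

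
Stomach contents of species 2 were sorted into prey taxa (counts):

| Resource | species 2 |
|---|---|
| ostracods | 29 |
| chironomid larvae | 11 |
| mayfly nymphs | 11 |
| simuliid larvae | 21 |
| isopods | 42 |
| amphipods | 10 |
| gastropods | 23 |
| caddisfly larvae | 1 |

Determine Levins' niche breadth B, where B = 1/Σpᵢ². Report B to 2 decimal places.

Proportions for species 2 (n=148): 29/148=0.1959, 11/148=0.0743, 11/148=0.0743, 21/148=0.1419, 42/148=0.2838, 10/148=0.0676, 23/148=0.1554, 1/148=0.0068
Σpᵢ² = 0.1959² + 0.0743² + 0.0743² + 0.1419² + 0.2838² + 0.0676² + 0.1554² + 0.0068² = 0.038377 + 0.005520 + 0.005520 + 0.020136 + 0.080542 + 0.004570 + 0.024149 + 0.000046 = 0.178860
B = 1 / 0.178860 = 5.5910

5.59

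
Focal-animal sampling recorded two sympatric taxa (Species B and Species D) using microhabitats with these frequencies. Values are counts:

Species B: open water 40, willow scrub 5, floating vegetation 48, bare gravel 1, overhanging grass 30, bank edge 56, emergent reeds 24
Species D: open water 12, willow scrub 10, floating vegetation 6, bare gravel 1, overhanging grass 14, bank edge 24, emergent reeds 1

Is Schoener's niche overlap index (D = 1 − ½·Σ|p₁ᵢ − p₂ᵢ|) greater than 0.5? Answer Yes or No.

Yes

Proportions for Species B (n=204): 40/204=0.1961, 5/204=0.0245, 48/204=0.2353, 1/204=0.0049, 30/204=0.1471, 56/204=0.2745, 24/204=0.1176
Proportions for Species D (n=68): 12/68=0.1765, 10/68=0.1471, 6/68=0.0882, 1/68=0.0147, 14/68=0.2059, 24/68=0.3529, 1/68=0.0147
Σ|p₁ᵢ − p₂ᵢ| = 0.0196 + 0.1226 + 0.1471 + 0.0098 + 0.0588 + 0.0784 + 0.1029 = 0.5392
D = 1 − ½ × 0.5392 = 1 − 0.26960 = 0.73040
D = 0.73040 > 0.5 → Yes.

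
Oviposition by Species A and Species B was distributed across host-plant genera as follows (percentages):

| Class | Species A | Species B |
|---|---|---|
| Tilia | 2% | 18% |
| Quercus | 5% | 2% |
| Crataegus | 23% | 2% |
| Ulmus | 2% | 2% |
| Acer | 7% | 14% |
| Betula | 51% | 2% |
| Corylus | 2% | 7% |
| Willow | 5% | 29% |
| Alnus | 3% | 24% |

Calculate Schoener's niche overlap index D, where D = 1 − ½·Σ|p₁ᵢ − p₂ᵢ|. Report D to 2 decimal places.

Convert percentages to proportions (divide by 100).
Σ|p₁ᵢ − p₂ᵢ| = 0.16 + 0.03 + 0.21 + 0.00 + 0.07 + 0.49 + 0.05 + 0.24 + 0.21 = 1.46
D = 1 − ½ × 1.46 = 1 − 0.730 = 0.2700

0.27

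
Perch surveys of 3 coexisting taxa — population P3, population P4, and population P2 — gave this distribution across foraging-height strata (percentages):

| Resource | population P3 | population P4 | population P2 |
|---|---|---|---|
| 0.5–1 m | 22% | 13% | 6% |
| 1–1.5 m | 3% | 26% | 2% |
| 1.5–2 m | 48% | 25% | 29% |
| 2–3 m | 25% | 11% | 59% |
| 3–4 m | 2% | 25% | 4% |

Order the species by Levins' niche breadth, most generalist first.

population P4 > population P3 > population P2

Convert percentages to proportions (divide by 100).
Σp_P3ᵢ² = 0.22² + 0.03² + 0.48² + 0.25² + 0.02² = 0.0484 + 0.0009 + 0.2304 + 0.0625 + 0.0004 = 0.3426
B_P3 = 1 / 0.3426 = 2.9189
Σp_P4ᵢ² = 0.13² + 0.26² + 0.25² + 0.11² + 0.25² = 0.0169 + 0.0676 + 0.0625 + 0.0121 + 0.0625 = 0.2216
B_P4 = 1 / 0.2216 = 4.5126
Σp_P2ᵢ² = 0.06² + 0.02² + 0.29² + 0.59² + 0.04² = 0.0036 + 0.0004 + 0.0841 + 0.3481 + 0.0016 = 0.4378
B_P2 = 1 / 0.4378 = 2.2841
Ranking by B (broadest → narrowest): population P4 (4.51) > population P3 (2.92) > population P2 (2.28)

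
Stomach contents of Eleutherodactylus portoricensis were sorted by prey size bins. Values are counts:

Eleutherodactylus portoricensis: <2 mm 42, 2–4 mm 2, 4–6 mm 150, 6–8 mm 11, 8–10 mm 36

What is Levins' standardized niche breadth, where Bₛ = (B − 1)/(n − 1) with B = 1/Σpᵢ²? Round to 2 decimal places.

0.32

Proportions for Eleutherodactylus portoricensis (n=241): 42/241=0.1743, 2/241=0.0083, 150/241=0.6224, 11/241=0.0456, 36/241=0.1494
Σpᵢ² = 0.1743² + 0.0083² + 0.6224² + 0.0456² + 0.1494² = 0.030380 + 0.000069 + 0.387382 + 0.002079 + 0.022320 = 0.442230
B = 1 / 0.442230 = 2.2613
Bₛ = (B − 1)/(n − 1) = (2.2613 − 1)/(5 − 1) = 1.2613/4 = 0.3153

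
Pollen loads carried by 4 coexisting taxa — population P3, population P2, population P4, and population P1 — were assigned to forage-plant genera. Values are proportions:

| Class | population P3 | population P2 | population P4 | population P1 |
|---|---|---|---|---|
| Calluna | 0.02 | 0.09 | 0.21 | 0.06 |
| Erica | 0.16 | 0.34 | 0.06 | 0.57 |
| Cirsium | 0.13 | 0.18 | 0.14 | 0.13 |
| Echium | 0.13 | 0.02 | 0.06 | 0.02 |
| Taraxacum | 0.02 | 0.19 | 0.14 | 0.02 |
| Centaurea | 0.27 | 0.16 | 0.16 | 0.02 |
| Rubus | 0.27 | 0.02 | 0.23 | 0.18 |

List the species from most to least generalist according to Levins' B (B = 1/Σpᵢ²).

Σp_P3ᵢ² = 0.02² + 0.16² + 0.13² + 0.13² + 0.02² + 0.27² + 0.27² = 0.0004 + 0.0256 + 0.0169 + 0.0169 + 0.0004 + 0.0729 + 0.0729 = 0.2060
B_P3 = 1 / 0.2060 = 4.8544
Σp_P2ᵢ² = 0.09² + 0.34² + 0.18² + 0.02² + 0.19² + 0.16² + 0.02² = 0.0081 + 0.1156 + 0.0324 + 0.0004 + 0.0361 + 0.0256 + 0.0004 = 0.2186
B_P2 = 1 / 0.2186 = 4.5746
Σp_P4ᵢ² = 0.21² + 0.06² + 0.14² + 0.06² + 0.14² + 0.16² + 0.23² = 0.0441 + 0.0036 + 0.0196 + 0.0036 + 0.0196 + 0.0256 + 0.0529 = 0.1690
B_P4 = 1 / 0.1690 = 5.9172
Σp_P1ᵢ² = 0.06² + 0.57² + 0.13² + 0.02² + 0.02² + 0.02² + 0.18² = 0.0036 + 0.3249 + 0.0169 + 0.0004 + 0.0004 + 0.0004 + 0.0324 = 0.3790
B_P1 = 1 / 0.3790 = 2.6385
Ranking by B (broadest → narrowest): population P4 (5.92) > population P3 (4.85) > population P2 (4.57) > population P1 (2.64)

population P4 > population P3 > population P2 > population P1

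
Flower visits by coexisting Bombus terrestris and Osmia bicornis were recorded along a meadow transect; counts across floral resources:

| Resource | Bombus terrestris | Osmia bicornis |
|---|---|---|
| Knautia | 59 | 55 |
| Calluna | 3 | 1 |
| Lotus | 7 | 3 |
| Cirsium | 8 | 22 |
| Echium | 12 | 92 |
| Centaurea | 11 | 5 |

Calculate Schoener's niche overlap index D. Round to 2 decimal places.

Proportions for Bombus terrestris (n=100): 59/100=0.5900, 3/100=0.0300, 7/100=0.0700, 8/100=0.0800, 12/100=0.1200, 11/100=0.1100
Proportions for Osmia bicornis (n=178): 55/178=0.3090, 1/178=0.0056, 3/178=0.0169, 22/178=0.1236, 92/178=0.5169, 5/178=0.0281
Σ|p₁ᵢ − p₂ᵢ| = 0.2810 + 0.0244 + 0.0531 + 0.0436 + 0.3969 + 0.0819 = 0.8809
D = 1 − ½ × 0.8809 = 1 − 0.44045 = 0.55955

0.56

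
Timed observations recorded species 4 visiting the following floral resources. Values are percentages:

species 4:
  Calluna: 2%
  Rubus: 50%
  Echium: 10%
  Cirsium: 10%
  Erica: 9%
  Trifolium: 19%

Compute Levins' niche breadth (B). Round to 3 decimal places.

Convert percentages to proportions (divide by 100).
Σpᵢ² = 0.02² + 0.50² + 0.10² + 0.10² + 0.09² + 0.19² = 0.0004 + 0.2500 + 0.0100 + 0.0100 + 0.0081 + 0.0361 = 0.3146
B = 1 / 0.3146 = 3.17864

3.179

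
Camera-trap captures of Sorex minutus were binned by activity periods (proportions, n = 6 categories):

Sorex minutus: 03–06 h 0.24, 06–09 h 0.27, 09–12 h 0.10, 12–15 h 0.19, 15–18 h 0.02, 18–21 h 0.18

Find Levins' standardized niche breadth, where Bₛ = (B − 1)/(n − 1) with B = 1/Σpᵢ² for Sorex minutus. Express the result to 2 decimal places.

0.76

Σpᵢ² = 0.24² + 0.27² + 0.10² + 0.19² + 0.02² + 0.18² = 0.0576 + 0.0729 + 0.0100 + 0.0361 + 0.0004 + 0.0324 = 0.2094
B = 1 / 0.2094 = 4.7755
Bₛ = (B − 1)/(n − 1) = (4.7755 − 1)/(6 − 1) = 3.7755/5 = 0.7551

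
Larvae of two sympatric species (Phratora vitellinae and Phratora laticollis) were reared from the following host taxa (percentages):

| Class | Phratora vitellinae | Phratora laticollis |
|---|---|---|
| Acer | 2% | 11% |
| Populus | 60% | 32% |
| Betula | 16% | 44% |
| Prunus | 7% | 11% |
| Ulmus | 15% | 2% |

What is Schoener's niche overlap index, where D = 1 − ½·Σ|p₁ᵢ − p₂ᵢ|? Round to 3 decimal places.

Convert percentages to proportions (divide by 100).
Σ|p₁ᵢ − p₂ᵢ| = 0.09 + 0.28 + 0.28 + 0.04 + 0.13 = 0.82
D = 1 − ½ × 0.82 = 1 − 0.410 = 0.59000

0.590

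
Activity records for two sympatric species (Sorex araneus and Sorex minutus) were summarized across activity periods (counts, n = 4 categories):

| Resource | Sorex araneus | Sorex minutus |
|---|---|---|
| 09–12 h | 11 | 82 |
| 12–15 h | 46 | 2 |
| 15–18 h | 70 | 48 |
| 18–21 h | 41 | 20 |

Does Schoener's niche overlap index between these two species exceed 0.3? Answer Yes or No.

Proportions for Sorex araneus (n=168): 11/168=0.0655, 46/168=0.2738, 70/168=0.4167, 41/168=0.2440
Proportions for Sorex minutus (n=152): 82/152=0.5395, 2/152=0.0132, 48/152=0.3158, 20/152=0.1316
Σ|p₁ᵢ − p₂ᵢ| = 0.4740 + 0.2606 + 0.1009 + 0.1124 = 0.9479
D = 1 − ½ × 0.9479 = 1 − 0.47395 = 0.52605
D = 0.52605 > 0.3 → Yes.

Yes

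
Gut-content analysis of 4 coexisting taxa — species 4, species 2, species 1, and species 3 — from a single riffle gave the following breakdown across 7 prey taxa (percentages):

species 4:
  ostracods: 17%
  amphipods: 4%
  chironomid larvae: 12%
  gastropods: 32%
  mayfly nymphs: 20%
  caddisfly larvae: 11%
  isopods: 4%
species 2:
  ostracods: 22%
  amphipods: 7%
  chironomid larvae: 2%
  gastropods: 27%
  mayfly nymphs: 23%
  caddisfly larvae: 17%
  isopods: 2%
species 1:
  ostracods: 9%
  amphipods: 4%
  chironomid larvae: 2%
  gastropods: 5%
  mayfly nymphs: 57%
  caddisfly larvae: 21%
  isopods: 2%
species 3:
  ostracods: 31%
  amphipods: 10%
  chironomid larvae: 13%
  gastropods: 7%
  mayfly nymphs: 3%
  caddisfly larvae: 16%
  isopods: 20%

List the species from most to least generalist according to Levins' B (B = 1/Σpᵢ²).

Convert percentages to proportions (divide by 100).
Σp_4ᵢ² = 0.17² + 0.04² + 0.12² + 0.32² + 0.20² + 0.11² + 0.04² = 0.0289 + 0.0016 + 0.0144 + 0.1024 + 0.0400 + 0.0121 + 0.0016 = 0.2010
B_4 = 1 / 0.2010 = 4.9751
Σp_2ᵢ² = 0.22² + 0.07² + 0.02² + 0.27² + 0.23² + 0.17² + 0.02² = 0.0484 + 0.0049 + 0.0004 + 0.0729 + 0.0529 + 0.0289 + 0.0004 = 0.2088
B_2 = 1 / 0.2088 = 4.7893
Σp_1ᵢ² = 0.09² + 0.04² + 0.02² + 0.05² + 0.57² + 0.21² + 0.02² = 0.0081 + 0.0016 + 0.0004 + 0.0025 + 0.3249 + 0.0441 + 0.0004 = 0.3820
B_1 = 1 / 0.3820 = 2.6178
Σp_3ᵢ² = 0.31² + 0.10² + 0.13² + 0.07² + 0.03² + 0.16² + 0.20² = 0.0961 + 0.0100 + 0.0169 + 0.0049 + 0.0009 + 0.0256 + 0.0400 = 0.1944
B_3 = 1 / 0.1944 = 5.1440
Ranking by B (broadest → narrowest): species 3 (5.14) > species 4 (4.98) > species 2 (4.79) > species 1 (2.62)

species 3 > species 4 > species 2 > species 1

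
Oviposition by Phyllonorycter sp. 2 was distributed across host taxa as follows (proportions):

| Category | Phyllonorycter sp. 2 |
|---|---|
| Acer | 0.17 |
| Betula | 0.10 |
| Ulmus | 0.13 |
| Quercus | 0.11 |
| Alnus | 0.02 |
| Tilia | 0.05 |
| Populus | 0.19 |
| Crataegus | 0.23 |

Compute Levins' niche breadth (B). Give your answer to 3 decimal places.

6.258

Σpᵢ² = 0.17² + 0.10² + 0.13² + 0.11² + 0.02² + 0.05² + 0.19² + 0.23² = 0.0289 + 0.0100 + 0.0169 + 0.0121 + 0.0004 + 0.0025 + 0.0361 + 0.0529 = 0.1598
B = 1 / 0.1598 = 6.25782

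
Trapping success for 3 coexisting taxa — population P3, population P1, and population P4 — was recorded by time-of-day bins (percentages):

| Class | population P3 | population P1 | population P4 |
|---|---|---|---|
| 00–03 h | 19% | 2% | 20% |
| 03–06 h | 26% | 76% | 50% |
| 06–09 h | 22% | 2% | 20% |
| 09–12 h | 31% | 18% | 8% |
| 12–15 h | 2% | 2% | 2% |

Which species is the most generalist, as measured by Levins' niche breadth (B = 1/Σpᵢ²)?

population P3

Convert percentages to proportions (divide by 100).
Σp_P3ᵢ² = 0.19² + 0.26² + 0.22² + 0.31² + 0.02² = 0.0361 + 0.0676 + 0.0484 + 0.0961 + 0.0004 = 0.2486
B_P3 = 1 / 0.2486 = 4.0225
Σp_P1ᵢ² = 0.02² + 0.76² + 0.02² + 0.18² + 0.02² = 0.0004 + 0.5776 + 0.0004 + 0.0324 + 0.0004 = 0.6112
B_P1 = 1 / 0.6112 = 1.6361
Σp_P4ᵢ² = 0.20² + 0.50² + 0.20² + 0.08² + 0.02² = 0.0400 + 0.2500 + 0.0400 + 0.0064 + 0.0004 = 0.3368
B_P4 = 1 / 0.3368 = 2.9691
Highest B → broadest niche (most generalist): population P3 (B = 4.02).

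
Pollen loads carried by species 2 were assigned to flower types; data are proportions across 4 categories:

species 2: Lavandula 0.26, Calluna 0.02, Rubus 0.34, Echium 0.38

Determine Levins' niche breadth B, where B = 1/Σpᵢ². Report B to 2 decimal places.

3.05

Σpᵢ² = 0.26² + 0.02² + 0.34² + 0.38² = 0.0676 + 0.0004 + 0.1156 + 0.1444 = 0.3280
B = 1 / 0.3280 = 3.0488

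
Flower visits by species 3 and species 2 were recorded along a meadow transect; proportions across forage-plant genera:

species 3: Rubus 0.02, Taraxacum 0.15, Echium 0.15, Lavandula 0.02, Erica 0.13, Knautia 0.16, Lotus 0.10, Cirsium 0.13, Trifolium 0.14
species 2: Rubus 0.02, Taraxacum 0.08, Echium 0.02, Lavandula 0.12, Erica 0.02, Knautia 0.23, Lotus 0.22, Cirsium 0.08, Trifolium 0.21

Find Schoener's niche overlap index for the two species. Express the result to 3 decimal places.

0.640

Σ|p₁ᵢ − p₂ᵢ| = 0.00 + 0.07 + 0.13 + 0.10 + 0.11 + 0.07 + 0.12 + 0.05 + 0.07 = 0.72
D = 1 − ½ × 0.72 = 1 − 0.360 = 0.64000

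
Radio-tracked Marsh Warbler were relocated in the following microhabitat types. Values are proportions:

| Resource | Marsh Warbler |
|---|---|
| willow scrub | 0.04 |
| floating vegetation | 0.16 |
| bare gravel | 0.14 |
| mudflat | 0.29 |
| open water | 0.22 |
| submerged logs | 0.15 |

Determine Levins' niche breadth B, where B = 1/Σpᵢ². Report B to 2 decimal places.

Σpᵢ² = 0.04² + 0.16² + 0.14² + 0.29² + 0.22² + 0.15² = 0.0016 + 0.0256 + 0.0196 + 0.0841 + 0.0484 + 0.0225 = 0.2018
B = 1 / 0.2018 = 4.9554

4.96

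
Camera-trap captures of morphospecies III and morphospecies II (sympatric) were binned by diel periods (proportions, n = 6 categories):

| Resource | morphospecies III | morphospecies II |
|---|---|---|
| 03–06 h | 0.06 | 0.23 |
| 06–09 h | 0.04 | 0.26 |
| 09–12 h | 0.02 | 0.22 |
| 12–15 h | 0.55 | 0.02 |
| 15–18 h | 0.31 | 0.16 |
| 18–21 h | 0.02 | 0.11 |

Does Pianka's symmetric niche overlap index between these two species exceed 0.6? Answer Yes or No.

Σ p₁ᵢp₂ᵢ = 0.0138 + 0.0104 + 0.0044 + 0.0110 + 0.0496 + 0.0022 = 0.0914
Σp_1ᵢ² = 0.06² + 0.04² + 0.02² + 0.55² + 0.31² + 0.02² = 0.0036 + 0.0016 + 0.0004 + 0.3025 + 0.0961 + 0.0004 = 0.4046
Σp_2ᵢ² = 0.23² + 0.26² + 0.22² + 0.02² + 0.16² + 0.11² = 0.0529 + 0.0676 + 0.0484 + 0.0004 + 0.0256 + 0.0121 = 0.2070
O = 0.0914 / √(0.4046 × 0.2070) = 0.0914 / 0.28940 = 0.3158
O = 0.3158 < 0.6 → No.

No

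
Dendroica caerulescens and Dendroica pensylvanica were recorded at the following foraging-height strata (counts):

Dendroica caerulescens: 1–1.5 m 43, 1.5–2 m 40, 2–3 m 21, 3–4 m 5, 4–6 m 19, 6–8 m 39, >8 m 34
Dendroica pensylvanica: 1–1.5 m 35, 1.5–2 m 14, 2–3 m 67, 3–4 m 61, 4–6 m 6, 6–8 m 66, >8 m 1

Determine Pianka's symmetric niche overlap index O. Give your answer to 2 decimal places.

0.66

Proportions for Dendroica caerulescens (n=201): 43/201=0.2139, 40/201=0.1990, 21/201=0.1045, 5/201=0.0249, 19/201=0.0945, 39/201=0.1940, 34/201=0.1692
Proportions for Dendroica pensylvanica (n=250): 35/250=0.1400, 14/250=0.0560, 67/250=0.2680, 61/250=0.2440, 6/250=0.0240, 66/250=0.2640, 1/250=0.0040
Σ p₁ᵢp₂ᵢ = 0.029946 + 0.011144 + 0.028006 + 0.006076 + 0.002268 + 0.051216 + 0.000677 = 0.129333
Σp_1ᵢ² = 0.2139² + 0.1990² + 0.1045² + 0.0249² + 0.0945² + 0.1940² + 0.1692² = 0.045753 + 0.039601 + 0.010920 + 0.000620 + 0.008930 + 0.037636 + 0.028629 = 0.172089
Σp_2ᵢ² = 0.1400² + 0.0560² + 0.2680² + 0.2440² + 0.0240² + 0.2640² + 0.0040² = 0.019600 + 0.003136 + 0.071824 + 0.059536 + 0.000576 + 0.069696 + 0.000016 = 0.224384
O = 0.129333 / √(0.172089 × 0.224384) = 0.129333 / 0.1965045 = 0.6582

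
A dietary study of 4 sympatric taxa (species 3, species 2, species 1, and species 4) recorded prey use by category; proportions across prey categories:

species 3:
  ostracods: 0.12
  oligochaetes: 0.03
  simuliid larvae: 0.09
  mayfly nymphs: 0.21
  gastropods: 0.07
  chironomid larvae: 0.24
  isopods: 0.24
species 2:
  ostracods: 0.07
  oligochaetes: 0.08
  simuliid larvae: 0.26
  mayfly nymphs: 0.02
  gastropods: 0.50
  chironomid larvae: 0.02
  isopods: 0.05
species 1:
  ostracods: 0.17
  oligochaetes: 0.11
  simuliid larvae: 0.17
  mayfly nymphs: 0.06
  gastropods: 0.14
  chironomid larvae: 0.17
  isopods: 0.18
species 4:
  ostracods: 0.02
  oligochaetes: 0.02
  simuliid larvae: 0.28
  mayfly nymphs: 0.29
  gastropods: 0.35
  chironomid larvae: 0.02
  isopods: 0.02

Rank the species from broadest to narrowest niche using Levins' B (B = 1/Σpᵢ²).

species 1 > species 3 > species 4 > species 2

Σp_3ᵢ² = 0.12² + 0.03² + 0.09² + 0.21² + 0.07² + 0.24² + 0.24² = 0.0144 + 0.0009 + 0.0081 + 0.0441 + 0.0049 + 0.0576 + 0.0576 = 0.1876
B_3 = 1 / 0.1876 = 5.3305
Σp_2ᵢ² = 0.07² + 0.08² + 0.26² + 0.02² + 0.50² + 0.02² + 0.05² = 0.0049 + 0.0064 + 0.0676 + 0.0004 + 0.2500 + 0.0004 + 0.0025 = 0.3322
B_2 = 1 / 0.3322 = 3.0102
Σp_1ᵢ² = 0.17² + 0.11² + 0.17² + 0.06² + 0.14² + 0.17² + 0.18² = 0.0289 + 0.0121 + 0.0289 + 0.0036 + 0.0196 + 0.0289 + 0.0324 = 0.1544
B_1 = 1 / 0.1544 = 6.4767
Σp_4ᵢ² = 0.02² + 0.02² + 0.28² + 0.29² + 0.35² + 0.02² + 0.02² = 0.0004 + 0.0004 + 0.0784 + 0.0841 + 0.1225 + 0.0004 + 0.0004 = 0.2866
B_4 = 1 / 0.2866 = 3.4892
Ranking by B (broadest → narrowest): species 1 (6.48) > species 3 (5.33) > species 4 (3.49) > species 2 (3.01)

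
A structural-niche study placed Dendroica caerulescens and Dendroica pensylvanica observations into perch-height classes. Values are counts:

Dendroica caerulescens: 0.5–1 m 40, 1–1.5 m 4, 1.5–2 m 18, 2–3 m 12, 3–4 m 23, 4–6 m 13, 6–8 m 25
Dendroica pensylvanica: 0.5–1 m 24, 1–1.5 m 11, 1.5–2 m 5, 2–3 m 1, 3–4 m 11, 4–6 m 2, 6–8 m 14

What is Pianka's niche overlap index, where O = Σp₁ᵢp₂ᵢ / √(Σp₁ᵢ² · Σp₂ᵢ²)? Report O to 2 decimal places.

Proportions for Dendroica caerulescens (n=135): 40/135=0.2963, 4/135=0.0296, 18/135=0.1333, 12/135=0.0889, 23/135=0.1704, 13/135=0.0963, 25/135=0.1852
Proportions for Dendroica pensylvanica (n=68): 24/68=0.3529, 11/68=0.1618, 5/68=0.0735, 1/68=0.0147, 11/68=0.1618, 2/68=0.0294, 14/68=0.2059
Σ p₁ᵢp₂ᵢ = 0.104564 + 0.004789 + 0.009798 + 0.001307 + 0.027571 + 0.002831 + 0.038133 = 0.188993
Σp_1ᵢ² = 0.2963² + 0.0296² + 0.1333² + 0.0889² + 0.1704² + 0.0963² + 0.1852² = 0.087794 + 0.000876 + 0.017769 + 0.007903 + 0.029036 + 0.009274 + 0.034299 = 0.186951
Σp_2ᵢ² = 0.3529² + 0.1618² + 0.0735² + 0.0147² + 0.1618² + 0.0294² + 0.2059² = 0.124538 + 0.026179 + 0.005402 + 0.000216 + 0.026179 + 0.000864 + 0.042395 = 0.225773
O = 0.188993 / √(0.186951 × 0.225773) = 0.188993 / 0.2054470 = 0.9199

0.92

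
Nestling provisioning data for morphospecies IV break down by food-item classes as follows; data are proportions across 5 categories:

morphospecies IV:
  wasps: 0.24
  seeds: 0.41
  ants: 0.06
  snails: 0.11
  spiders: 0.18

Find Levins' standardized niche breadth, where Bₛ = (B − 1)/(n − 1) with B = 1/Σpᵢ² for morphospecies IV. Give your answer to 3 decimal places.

Σpᵢ² = 0.24² + 0.41² + 0.06² + 0.11² + 0.18² = 0.0576 + 0.1681 + 0.0036 + 0.0121 + 0.0324 = 0.2738
B = 1 / 0.2738 = 3.65230
Bₛ = (B − 1)/(n − 1) = (3.65230 − 1)/(5 − 1) = 2.65230/4 = 0.66308

0.663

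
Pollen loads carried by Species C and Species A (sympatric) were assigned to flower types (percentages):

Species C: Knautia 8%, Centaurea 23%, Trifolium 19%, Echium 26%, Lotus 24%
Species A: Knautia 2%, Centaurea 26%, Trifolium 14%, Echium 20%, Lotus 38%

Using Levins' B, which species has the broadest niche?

Species C

Convert percentages to proportions (divide by 100).
Σp_Cᵢ² = 0.08² + 0.23² + 0.19² + 0.26² + 0.24² = 0.0064 + 0.0529 + 0.0361 + 0.0676 + 0.0576 = 0.2206
B_C = 1 / 0.2206 = 4.5331
Σp_Aᵢ² = 0.02² + 0.26² + 0.14² + 0.20² + 0.38² = 0.0004 + 0.0676 + 0.0196 + 0.0400 + 0.1444 = 0.2720
B_A = 1 / 0.2720 = 3.6765
Highest B → broadest niche (most generalist): Species C (B = 4.53).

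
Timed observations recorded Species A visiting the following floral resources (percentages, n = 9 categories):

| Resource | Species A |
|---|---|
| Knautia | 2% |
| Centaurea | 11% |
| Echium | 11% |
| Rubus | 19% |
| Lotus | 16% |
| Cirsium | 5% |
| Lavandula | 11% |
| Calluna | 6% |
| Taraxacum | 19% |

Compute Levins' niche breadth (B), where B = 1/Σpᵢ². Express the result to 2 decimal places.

Convert percentages to proportions (divide by 100).
Σpᵢ² = 0.02² + 0.11² + 0.11² + 0.19² + 0.16² + 0.05² + 0.11² + 0.06² + 0.19² = 0.0004 + 0.0121 + 0.0121 + 0.0361 + 0.0256 + 0.0025 + 0.0121 + 0.0036 + 0.0361 = 0.1406
B = 1 / 0.1406 = 7.1124

7.11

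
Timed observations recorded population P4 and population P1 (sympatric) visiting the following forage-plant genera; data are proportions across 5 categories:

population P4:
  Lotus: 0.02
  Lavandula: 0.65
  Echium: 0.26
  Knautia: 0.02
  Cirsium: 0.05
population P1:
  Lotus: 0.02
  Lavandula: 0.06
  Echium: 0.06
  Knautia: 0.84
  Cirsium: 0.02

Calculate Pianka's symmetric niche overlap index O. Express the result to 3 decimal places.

Σ p₁ᵢp₂ᵢ = 0.0004 + 0.0390 + 0.0156 + 0.0168 + 0.0010 = 0.0728
Σp_1ᵢ² = 0.02² + 0.65² + 0.26² + 0.02² + 0.05² = 0.0004 + 0.4225 + 0.0676 + 0.0004 + 0.0025 = 0.4934
Σp_2ᵢ² = 0.02² + 0.06² + 0.06² + 0.84² + 0.02² = 0.0004 + 0.0036 + 0.0036 + 0.7056 + 0.0004 = 0.7136
O = 0.0728 / √(0.4934 × 0.7136) = 0.0728 / 0.593372 = 0.12269

0.123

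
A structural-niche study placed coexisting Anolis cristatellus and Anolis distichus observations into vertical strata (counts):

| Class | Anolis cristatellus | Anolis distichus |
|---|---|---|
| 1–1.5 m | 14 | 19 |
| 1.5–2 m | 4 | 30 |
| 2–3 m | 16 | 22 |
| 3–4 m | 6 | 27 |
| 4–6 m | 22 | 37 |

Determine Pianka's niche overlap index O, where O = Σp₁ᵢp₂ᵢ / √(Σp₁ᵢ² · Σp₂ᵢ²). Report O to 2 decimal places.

0.88

Proportions for Anolis cristatellus (n=62): 14/62=0.2258, 4/62=0.0645, 16/62=0.2581, 6/62=0.0968, 22/62=0.3548
Proportions for Anolis distichus (n=135): 19/135=0.1407, 30/135=0.2222, 22/135=0.1630, 27/135=0.2000, 37/135=0.2741
Σ p₁ᵢp₂ᵢ = 0.031770 + 0.014332 + 0.042070 + 0.019360 + 0.097251 = 0.204783
Σp_1ᵢ² = 0.2258² + 0.0645² + 0.2581² + 0.0968² + 0.3548² = 0.050986 + 0.004160 + 0.066616 + 0.009370 + 0.125883 = 0.257015
Σp_2ᵢ² = 0.1407² + 0.2222² + 0.1630² + 0.2000² + 0.2741² = 0.019796 + 0.049373 + 0.026569 + 0.040000 + 0.075131 = 0.210869
O = 0.204783 / √(0.257015 × 0.210869) = 0.204783 / 0.2328014 = 0.8796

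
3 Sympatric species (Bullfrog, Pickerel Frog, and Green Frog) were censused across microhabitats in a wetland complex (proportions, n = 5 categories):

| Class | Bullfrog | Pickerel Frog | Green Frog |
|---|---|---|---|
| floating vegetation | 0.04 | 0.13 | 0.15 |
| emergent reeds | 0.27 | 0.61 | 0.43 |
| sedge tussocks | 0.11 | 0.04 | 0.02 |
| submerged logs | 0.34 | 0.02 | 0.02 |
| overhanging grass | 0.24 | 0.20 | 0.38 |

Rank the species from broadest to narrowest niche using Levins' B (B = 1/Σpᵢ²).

Σp_Bullᵢ² = 0.04² + 0.27² + 0.11² + 0.34² + 0.24² = 0.0016 + 0.0729 + 0.0121 + 0.1156 + 0.0576 = 0.2598
B_Bull = 1 / 0.2598 = 3.8491
Σp_Pickᵢ² = 0.13² + 0.61² + 0.04² + 0.02² + 0.20² = 0.0169 + 0.3721 + 0.0016 + 0.0004 + 0.0400 = 0.4310
B_Pick = 1 / 0.4310 = 2.3202
Σp_Greeᵢ² = 0.15² + 0.43² + 0.02² + 0.02² + 0.38² = 0.0225 + 0.1849 + 0.0004 + 0.0004 + 0.1444 = 0.3526
B_Gree = 1 / 0.3526 = 2.8361
Ranking by B (broadest → narrowest): Bullfrog (3.85) > Green Frog (2.84) > Pickerel Frog (2.32)

Bullfrog > Green Frog > Pickerel Frog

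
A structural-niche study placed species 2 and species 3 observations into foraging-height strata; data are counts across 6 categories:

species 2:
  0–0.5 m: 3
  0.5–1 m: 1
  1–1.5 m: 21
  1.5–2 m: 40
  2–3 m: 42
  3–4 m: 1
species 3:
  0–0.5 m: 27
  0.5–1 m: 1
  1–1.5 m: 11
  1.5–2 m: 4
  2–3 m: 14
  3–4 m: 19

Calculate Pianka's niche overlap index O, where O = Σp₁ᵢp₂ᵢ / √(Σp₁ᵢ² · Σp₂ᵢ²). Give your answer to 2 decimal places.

Proportions for species 2 (n=108): 3/108=0.0278, 1/108=0.0093, 21/108=0.1944, 40/108=0.3704, 42/108=0.3889, 1/108=0.0093
Proportions for species 3 (n=76): 27/76=0.3553, 1/76=0.0132, 11/76=0.1447, 4/76=0.0526, 14/76=0.1842, 19/76=0.2500
Σ p₁ᵢp₂ᵢ = 0.009877 + 0.000123 + 0.028130 + 0.019483 + 0.071635 + 0.002325 = 0.131573
Σp_1ᵢ² = 0.0278² + 0.0093² + 0.1944² + 0.3704² + 0.3889² + 0.0093² = 0.000773 + 0.000086 + 0.037791 + 0.137196 + 0.151243 + 0.000086 = 0.327175
Σp_2ᵢ² = 0.3553² + 0.0132² + 0.1447² + 0.0526² + 0.1842² + 0.2500² = 0.126238 + 0.000174 + 0.020938 + 0.002767 + 0.033930 + 0.062500 = 0.246547
O = 0.131573 / √(0.327175 × 0.246547) = 0.131573 / 0.2840141 = 0.4633

0.46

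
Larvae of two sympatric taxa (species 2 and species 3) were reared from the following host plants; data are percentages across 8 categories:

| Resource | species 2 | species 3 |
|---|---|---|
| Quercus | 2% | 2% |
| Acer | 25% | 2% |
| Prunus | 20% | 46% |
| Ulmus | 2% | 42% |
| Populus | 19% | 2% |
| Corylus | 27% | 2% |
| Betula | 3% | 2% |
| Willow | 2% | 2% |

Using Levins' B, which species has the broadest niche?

Convert percentages to proportions (divide by 100).
Σp_2ᵢ² = 0.02² + 0.25² + 0.20² + 0.02² + 0.19² + 0.27² + 0.03² + 0.02² = 0.0004 + 0.0625 + 0.0400 + 0.0004 + 0.0361 + 0.0729 + 0.0009 + 0.0004 = 0.2136
B_2 = 1 / 0.2136 = 4.6816
Σp_3ᵢ² = 0.02² + 0.02² + 0.46² + 0.42² + 0.02² + 0.02² + 0.02² + 0.02² = 0.0004 + 0.0004 + 0.2116 + 0.1764 + 0.0004 + 0.0004 + 0.0004 + 0.0004 = 0.3904
B_3 = 1 / 0.3904 = 2.5615
Highest B → broadest niche (most generalist): species 2 (B = 4.68).

species 2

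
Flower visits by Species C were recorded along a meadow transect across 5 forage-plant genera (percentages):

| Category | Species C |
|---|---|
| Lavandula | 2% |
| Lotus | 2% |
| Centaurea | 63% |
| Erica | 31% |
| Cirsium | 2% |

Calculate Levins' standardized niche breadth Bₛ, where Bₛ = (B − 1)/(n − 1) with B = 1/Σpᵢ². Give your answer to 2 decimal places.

0.26

Convert percentages to proportions (divide by 100).
Σpᵢ² = 0.02² + 0.02² + 0.63² + 0.31² + 0.02² = 0.0004 + 0.0004 + 0.3969 + 0.0961 + 0.0004 = 0.4942
B = 1 / 0.4942 = 2.0235
Bₛ = (B − 1)/(n − 1) = (2.0235 − 1)/(5 − 1) = 1.0235/4 = 0.2559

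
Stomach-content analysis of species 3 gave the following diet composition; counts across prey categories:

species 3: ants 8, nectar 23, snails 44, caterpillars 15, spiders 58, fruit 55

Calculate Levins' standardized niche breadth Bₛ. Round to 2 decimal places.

Proportions for species 3 (n=203): 8/203=0.0394, 23/203=0.1133, 44/203=0.2167, 15/203=0.0739, 58/203=0.2857, 55/203=0.2709
Σpᵢ² = 0.0394² + 0.1133² + 0.2167² + 0.0739² + 0.2857² + 0.2709² = 0.001552 + 0.012837 + 0.046959 + 0.005461 + 0.081624 + 0.073387 = 0.221820
B = 1 / 0.221820 = 4.5082
Bₛ = (B − 1)/(n − 1) = (4.5082 − 1)/(6 − 1) = 3.5082/5 = 0.7016

0.70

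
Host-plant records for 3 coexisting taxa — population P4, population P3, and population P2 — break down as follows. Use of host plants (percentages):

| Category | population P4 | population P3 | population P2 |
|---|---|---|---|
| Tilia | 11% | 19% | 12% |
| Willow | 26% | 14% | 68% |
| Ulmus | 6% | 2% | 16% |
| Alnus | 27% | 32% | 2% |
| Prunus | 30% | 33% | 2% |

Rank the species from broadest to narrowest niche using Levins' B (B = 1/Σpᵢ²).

Convert percentages to proportions (divide by 100).
Σp_P4ᵢ² = 0.11² + 0.26² + 0.06² + 0.27² + 0.30² = 0.0121 + 0.0676 + 0.0036 + 0.0729 + 0.0900 = 0.2462
B_P4 = 1 / 0.2462 = 4.0617
Σp_P3ᵢ² = 0.19² + 0.14² + 0.02² + 0.32² + 0.33² = 0.0361 + 0.0196 + 0.0004 + 0.1024 + 0.1089 = 0.2674
B_P3 = 1 / 0.2674 = 3.7397
Σp_P2ᵢ² = 0.12² + 0.68² + 0.16² + 0.02² + 0.02² = 0.0144 + 0.4624 + 0.0256 + 0.0004 + 0.0004 = 0.5032
B_P2 = 1 / 0.5032 = 1.9873
Ranking by B (broadest → narrowest): population P4 (4.06) > population P3 (3.74) > population P2 (1.99)

population P4 > population P3 > population P2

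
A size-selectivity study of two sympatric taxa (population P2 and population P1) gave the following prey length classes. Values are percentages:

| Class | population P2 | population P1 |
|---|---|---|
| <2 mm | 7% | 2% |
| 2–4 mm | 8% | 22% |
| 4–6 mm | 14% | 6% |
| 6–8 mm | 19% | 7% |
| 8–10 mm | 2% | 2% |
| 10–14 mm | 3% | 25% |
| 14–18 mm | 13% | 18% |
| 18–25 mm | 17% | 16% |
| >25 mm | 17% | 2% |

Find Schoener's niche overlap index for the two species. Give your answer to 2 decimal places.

Convert percentages to proportions (divide by 100).
Σ|p₁ᵢ − p₂ᵢ| = 0.05 + 0.14 + 0.08 + 0.12 + 0.00 + 0.22 + 0.05 + 0.01 + 0.15 = 0.82
D = 1 − ½ × 0.82 = 1 − 0.410 = 0.5900

0.59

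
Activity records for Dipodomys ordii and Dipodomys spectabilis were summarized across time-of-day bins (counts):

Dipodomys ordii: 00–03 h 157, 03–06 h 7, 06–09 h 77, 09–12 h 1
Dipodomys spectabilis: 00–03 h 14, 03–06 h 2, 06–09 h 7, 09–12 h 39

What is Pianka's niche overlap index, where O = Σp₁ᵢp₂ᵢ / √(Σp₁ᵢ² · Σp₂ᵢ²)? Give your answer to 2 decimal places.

0.38

Proportions for Dipodomys ordii (n=242): 157/242=0.6488, 7/242=0.0289, 77/242=0.3182, 1/242=0.0041
Proportions for Dipodomys spectabilis (n=62): 14/62=0.2258, 2/62=0.0323, 7/62=0.1129, 39/62=0.6290
Σ p₁ᵢp₂ᵢ = 0.146499 + 0.000933 + 0.035925 + 0.002579 = 0.185936
Σp_1ᵢ² = 0.6488² + 0.0289² + 0.3182² + 0.0041² = 0.420941 + 0.000835 + 0.101251 + 0.000017 = 0.523044
Σp_2ᵢ² = 0.2258² + 0.0323² + 0.1129² + 0.6290² = 0.050986 + 0.001043 + 0.012746 + 0.395641 = 0.460416
O = 0.185936 / √(0.523044 × 0.460416) = 0.185936 / 0.4907319 = 0.3789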